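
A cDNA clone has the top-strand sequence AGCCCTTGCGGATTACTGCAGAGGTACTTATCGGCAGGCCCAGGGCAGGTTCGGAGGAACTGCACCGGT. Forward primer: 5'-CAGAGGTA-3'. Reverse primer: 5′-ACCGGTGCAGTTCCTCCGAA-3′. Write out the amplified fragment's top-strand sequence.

Scanning the template, CAGAGGTA occurs at positions 19–26; this primer anneals to the bottom strand there with its 3' end pointing downstream.
The reverse primer's reverse complement is TTCGGAGGAACTGCACCGGT, which matches the template at positions 50–69.
The product is the template from position 19 through 69 (51 bp).

5'-CAGAGGTACTTATCGGCAGGCCCAGGGCAGGTTCGGAGGAACTGCACCGGT-3'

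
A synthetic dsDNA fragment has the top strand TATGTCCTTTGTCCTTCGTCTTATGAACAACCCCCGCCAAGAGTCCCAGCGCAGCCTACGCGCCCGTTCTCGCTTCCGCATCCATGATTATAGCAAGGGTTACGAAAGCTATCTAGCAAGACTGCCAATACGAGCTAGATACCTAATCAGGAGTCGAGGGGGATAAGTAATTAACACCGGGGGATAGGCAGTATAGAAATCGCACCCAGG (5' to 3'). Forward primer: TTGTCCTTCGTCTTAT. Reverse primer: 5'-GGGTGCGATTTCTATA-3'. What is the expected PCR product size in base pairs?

199 bp

Scanning the template, TTGTCCTTCGTCTTAT occurs at positions 9–24; this primer anneals to the bottom strand there with its 3' end pointing downstream.
Taking the reverse complement of GGGTGCGATTTCTATA gives TATAGAAATCGCACCC, found at positions 192–207 on the template; the primer anneals here to the top strand with its 3' end pointing upstream.
Product length = (reverse-primer end) − (forward-primer start) + 1 = 207 − 9 + 1 = 199 bp.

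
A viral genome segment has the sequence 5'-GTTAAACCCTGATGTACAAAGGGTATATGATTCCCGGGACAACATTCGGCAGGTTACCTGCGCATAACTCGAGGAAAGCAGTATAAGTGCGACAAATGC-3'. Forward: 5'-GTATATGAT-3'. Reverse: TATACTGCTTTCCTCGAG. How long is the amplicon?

63 bp

Scanning the template, GTATATGAT occurs at positions 23–31; this primer anneals to the bottom strand there with its 3' end pointing downstream.
Taking the reverse complement of TATACTGCTTTCCTCGAG gives CTCGAGGAAAGCAGTATA, found at positions 68–85 on the template; the primer anneals here to the top strand with its 3' end pointing upstream.
Product length = (reverse-primer end) − (forward-primer start) + 1 = 85 − 23 + 1 = 63 bp.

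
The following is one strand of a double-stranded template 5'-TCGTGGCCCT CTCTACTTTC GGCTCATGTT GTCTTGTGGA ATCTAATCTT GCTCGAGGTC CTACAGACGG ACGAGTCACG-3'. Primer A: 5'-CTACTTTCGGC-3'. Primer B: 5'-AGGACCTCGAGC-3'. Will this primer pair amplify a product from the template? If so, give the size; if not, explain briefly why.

Primer A (CTACTTTCGGC) matches the top strand at positions 13–23; it acts as a forward primer.
Primer B's reverse complement is GCTCGAGGTCCT, matching the top strand at positions 51–62; it acts as a reverse primer.
The 3' ends face each other across positions 13–62, giving a 50 bp product.

Yes — a 50 bp product.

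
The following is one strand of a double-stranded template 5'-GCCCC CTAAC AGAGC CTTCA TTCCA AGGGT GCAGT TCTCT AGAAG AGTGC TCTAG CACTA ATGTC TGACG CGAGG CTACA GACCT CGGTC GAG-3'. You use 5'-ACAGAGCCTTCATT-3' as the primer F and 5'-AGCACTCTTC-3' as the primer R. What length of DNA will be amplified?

Scanning the template, ACAGAGCCTTCATT occurs at positions 9–22; this primer anneals to the bottom strand there with its 3' end pointing downstream.
Reverse complement of the reverse primer: GAAGAGTGCT. This occurs on the top strand at positions 42–51.
The product runs from position 9 to position 51, so its length is 51 − 9 + 1 = 43 bp.

43 bp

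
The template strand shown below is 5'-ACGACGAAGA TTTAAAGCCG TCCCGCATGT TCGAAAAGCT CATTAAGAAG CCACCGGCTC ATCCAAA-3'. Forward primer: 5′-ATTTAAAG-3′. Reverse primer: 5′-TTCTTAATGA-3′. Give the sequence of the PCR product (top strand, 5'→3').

Scanning the template, ATTTAAAG occurs at positions 10–17; this primer anneals to the bottom strand there with its 3' end pointing downstream.
Reverse complement of the reverse primer: TCATTAAGAA. This occurs on the top strand at positions 40–49.
The product is the template from position 10 through 49 (40 bp).

5'-ATTTAAAGCCGTCCCGCATGTTCGAAAAGCTCATTAAGAA-3'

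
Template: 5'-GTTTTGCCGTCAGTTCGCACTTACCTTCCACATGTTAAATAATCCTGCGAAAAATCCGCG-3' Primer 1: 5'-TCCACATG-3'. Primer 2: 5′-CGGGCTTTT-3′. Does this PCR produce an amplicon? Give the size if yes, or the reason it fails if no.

No product — primer 2 has no binding site in the template.

Primer 2 (CGGGCTTTT) does not match the top strand, and its reverse complement AAAAGCCCG does not match either.
With no annealing site for primer 2, no amplification occurs.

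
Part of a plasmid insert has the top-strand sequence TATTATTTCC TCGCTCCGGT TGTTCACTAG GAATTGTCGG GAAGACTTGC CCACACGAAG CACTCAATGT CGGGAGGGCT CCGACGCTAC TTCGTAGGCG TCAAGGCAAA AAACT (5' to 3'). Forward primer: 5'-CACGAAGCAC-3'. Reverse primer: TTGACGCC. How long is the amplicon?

51 bp

The forward primer matches the template at positions 54–63.
The reverse primer's reverse complement is GGCGTCAA, which matches the template at positions 97–104.
Amplicon spans positions 54–104: 51 bp.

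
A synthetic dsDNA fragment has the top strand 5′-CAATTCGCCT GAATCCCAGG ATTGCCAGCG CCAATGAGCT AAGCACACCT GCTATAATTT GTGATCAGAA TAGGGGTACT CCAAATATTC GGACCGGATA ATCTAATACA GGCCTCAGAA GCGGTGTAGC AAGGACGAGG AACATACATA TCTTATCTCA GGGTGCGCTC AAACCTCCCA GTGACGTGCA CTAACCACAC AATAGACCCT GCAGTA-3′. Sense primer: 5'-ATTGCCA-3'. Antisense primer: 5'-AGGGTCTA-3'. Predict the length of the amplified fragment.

The forward primer matches the template at positions 21–27.
Taking the reverse complement of AGGGTCTA gives TAGACCCT, found at positions 203–210 on the template; the primer anneals here to the top strand with its 3' end pointing upstream.
Product length = (reverse-primer end) − (forward-primer start) + 1 = 210 − 21 + 1 = 190 bp.

190 bp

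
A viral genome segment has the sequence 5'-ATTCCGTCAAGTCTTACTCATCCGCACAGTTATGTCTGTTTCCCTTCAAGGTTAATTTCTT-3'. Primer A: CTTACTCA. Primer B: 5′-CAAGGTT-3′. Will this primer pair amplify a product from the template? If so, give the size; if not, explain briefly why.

No product — both primers anneal to the same strand and extend in the same direction.

Primer A (CTTACTCA) matches the top strand at positions 13–20 (3' end points downstream).
Primer B (CAAGGTT) also matches the top strand directly, at positions 47–53 — its reverse complement AACCTTG is not present.
Both primers anneal to the bottom strand with 3' ends pointing the same way, so neither can prime synthesis back toward the other.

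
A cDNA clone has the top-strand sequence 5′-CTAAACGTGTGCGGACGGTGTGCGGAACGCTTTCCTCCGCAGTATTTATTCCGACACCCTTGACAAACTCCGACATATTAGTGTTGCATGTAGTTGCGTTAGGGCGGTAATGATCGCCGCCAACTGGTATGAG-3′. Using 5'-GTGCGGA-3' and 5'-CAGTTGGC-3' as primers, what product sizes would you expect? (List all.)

118 bp, 107 bp

The forward primer GTGCGGA matches the top strand at positions 9–15, 20–26.
The reverse primer's reverse complement is GCCAACTG, matching at positions 119–126.
Each forward site pairs with the reverse site to give a product ending at position 126: sizes 118, 107 bp.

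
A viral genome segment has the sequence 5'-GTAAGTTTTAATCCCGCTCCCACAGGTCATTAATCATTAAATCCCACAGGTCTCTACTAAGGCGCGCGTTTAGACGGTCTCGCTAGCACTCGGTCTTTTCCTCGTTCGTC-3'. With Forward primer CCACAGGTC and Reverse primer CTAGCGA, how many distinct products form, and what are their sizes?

The forward primer CCACAGGTC matches the top strand at positions 20–28, 44–52.
The reverse primer's reverse complement is TCGCTAG, matching at positions 80–86.
Each forward site pairs with the reverse site to give a product ending at position 86: sizes 67, 43 bp.

Two products: 67 bp, 43 bp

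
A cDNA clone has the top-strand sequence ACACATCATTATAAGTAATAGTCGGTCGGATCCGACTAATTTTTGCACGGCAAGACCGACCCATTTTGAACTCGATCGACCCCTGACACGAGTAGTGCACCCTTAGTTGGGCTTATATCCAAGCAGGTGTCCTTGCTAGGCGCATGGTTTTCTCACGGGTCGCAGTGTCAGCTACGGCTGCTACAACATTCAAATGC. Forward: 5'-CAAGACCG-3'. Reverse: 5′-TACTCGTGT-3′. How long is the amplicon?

Forward primer CAAGACCG is found on the top strand at positions 51–58.
Taking the reverse complement of TACTCGTGT gives ACACGAGTA, found at positions 86–94 on the template; the primer anneals here to the top strand with its 3' end pointing upstream.
The product runs from position 51 to position 94, so its length is 94 − 51 + 1 = 44 bp.

44 bp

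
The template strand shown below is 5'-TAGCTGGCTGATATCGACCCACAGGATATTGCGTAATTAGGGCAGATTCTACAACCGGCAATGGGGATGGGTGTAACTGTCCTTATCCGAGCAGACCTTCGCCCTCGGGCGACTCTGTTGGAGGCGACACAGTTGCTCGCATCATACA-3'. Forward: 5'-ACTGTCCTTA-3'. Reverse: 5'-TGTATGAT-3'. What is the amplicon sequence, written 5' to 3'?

5'-ACTGTCCTTATCCGAGCAGACCTTCGCCCTCGGGCGACTCTGTTGGAGGCGACACAGTTGCTCGCATCATACA-3'

The forward primer matches the template at positions 76–85.
Reverse complement of the reverse primer: ATCATACA. This occurs on the top strand at positions 141–148.
The product is the template from position 76 through 148 (73 bp).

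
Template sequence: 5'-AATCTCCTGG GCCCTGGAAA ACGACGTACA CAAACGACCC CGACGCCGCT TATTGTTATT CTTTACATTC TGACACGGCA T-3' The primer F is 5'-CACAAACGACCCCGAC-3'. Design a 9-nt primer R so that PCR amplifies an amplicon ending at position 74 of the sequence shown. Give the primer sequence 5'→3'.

The forward primer binds at positions 29–44; the product's 3' end on the top strand is position 74.
The reverse primer anneals to the top strand over positions 66–74, i.e. to CATTCTGAC.
Its sequence written 5'→3' is the reverse complement: GTCAGAATG.

5'-GTCAGAATG-3'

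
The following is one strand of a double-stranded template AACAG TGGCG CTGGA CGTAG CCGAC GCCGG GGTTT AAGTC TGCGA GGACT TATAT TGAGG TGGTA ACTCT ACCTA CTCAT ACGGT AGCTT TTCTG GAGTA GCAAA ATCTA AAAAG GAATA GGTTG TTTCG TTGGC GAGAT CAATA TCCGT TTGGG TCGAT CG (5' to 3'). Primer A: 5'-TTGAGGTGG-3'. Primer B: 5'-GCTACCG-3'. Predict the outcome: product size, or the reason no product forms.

Primer A (TTGAGGTGG) matches the top strand at positions 55–63; it acts as a forward primer.
Primer B's reverse complement is CGGTAGC, matching the top strand at positions 82–88; it acts as a reverse primer.
The 3' ends face each other across positions 55–88, giving a 34 bp product.

Yes — a 34 bp product.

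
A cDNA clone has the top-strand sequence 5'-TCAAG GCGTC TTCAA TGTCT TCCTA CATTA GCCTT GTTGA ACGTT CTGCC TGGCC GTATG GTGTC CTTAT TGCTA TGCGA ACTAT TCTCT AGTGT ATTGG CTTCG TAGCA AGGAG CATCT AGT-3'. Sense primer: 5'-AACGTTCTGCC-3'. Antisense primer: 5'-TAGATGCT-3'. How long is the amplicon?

The forward primer matches the template at positions 40–50.
The reverse primer's reverse complement is AGCATCTA, which matches the template at positions 114–121.
Product length = (reverse-primer end) − (forward-primer start) + 1 = 121 − 40 + 1 = 82 bp.

82 bp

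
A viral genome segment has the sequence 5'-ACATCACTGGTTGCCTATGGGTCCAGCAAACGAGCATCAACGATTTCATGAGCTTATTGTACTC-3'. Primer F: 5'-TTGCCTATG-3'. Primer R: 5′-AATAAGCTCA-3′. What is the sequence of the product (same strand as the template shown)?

Scanning the template, TTGCCTATG occurs at positions 11–19; this primer anneals to the bottom strand there with its 3' end pointing downstream.
Taking the reverse complement of AATAAGCTCA gives TGAGCTTATT, found at positions 49–58 on the template; the primer anneals here to the top strand with its 3' end pointing upstream.
The product is the template from position 11 through 58 (48 bp).

5'-TTGCCTATGGGTCCAGCAAACGAGCATCAACGATTTCATGAGCTTATT-3'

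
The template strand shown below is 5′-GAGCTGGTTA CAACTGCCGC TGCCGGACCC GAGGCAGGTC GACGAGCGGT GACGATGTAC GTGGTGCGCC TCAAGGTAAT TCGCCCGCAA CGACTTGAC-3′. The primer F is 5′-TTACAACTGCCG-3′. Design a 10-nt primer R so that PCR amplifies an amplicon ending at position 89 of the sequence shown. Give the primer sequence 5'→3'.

5'-TGCGGGCGAA-3'

The forward primer binds at positions 8–19; the product's 3' end on the top strand is position 89.
The reverse primer anneals to the top strand over positions 80–89, i.e. to TTCGCCCGCA.
Its sequence written 5'→3' is the reverse complement: TGCGGGCGAA.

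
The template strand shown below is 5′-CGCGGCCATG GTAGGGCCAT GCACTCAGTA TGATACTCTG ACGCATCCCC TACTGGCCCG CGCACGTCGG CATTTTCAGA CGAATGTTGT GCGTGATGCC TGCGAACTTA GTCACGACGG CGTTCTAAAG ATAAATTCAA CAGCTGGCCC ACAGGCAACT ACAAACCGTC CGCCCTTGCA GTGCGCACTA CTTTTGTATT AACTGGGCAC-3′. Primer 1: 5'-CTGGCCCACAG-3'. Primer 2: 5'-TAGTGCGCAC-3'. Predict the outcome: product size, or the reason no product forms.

Primer 1 (CTGGCCCACAG) matches the top strand at positions 144–154; it acts as a forward primer.
Primer 2's reverse complement is GTGCGCACTA, matching the top strand at positions 181–190; it acts as a reverse primer.
The 3' ends face each other across positions 144–190, giving a 47 bp product.

Yes — a 47 bp product.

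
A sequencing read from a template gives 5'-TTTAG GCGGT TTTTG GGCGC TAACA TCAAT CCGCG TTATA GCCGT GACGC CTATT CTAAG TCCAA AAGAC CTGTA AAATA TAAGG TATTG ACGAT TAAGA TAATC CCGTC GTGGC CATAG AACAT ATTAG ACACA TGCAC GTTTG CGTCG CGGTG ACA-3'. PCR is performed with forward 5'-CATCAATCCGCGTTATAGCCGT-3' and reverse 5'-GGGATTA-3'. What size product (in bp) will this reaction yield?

Scanning the template, CATCAATCCGCGTTATAGCCGT occurs at positions 24–45; this primer anneals to the bottom strand there with its 3' end pointing downstream.
The reverse primer's reverse complement is TAATCCC, which matches the template at positions 101–107.
Product length = (reverse-primer end) − (forward-primer start) + 1 = 107 − 24 + 1 = 84 bp.

84 bp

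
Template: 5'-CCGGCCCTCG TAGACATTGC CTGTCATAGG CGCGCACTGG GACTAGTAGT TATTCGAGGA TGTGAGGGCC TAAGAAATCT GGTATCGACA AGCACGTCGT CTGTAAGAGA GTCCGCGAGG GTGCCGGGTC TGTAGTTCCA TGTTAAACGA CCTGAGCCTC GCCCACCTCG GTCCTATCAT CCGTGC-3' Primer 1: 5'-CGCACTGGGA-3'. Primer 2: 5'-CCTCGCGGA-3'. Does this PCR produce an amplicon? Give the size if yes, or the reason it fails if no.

Primer 1 (CGCACTGGGA) matches the top strand at positions 33–42; it acts as a forward primer.
Primer 2's reverse complement is TCCGCGAGG, matching the top strand at positions 112–120; it acts as a reverse primer.
The 3' ends face each other across positions 33–120, giving an 88 bp product.

Yes — an 88 bp product.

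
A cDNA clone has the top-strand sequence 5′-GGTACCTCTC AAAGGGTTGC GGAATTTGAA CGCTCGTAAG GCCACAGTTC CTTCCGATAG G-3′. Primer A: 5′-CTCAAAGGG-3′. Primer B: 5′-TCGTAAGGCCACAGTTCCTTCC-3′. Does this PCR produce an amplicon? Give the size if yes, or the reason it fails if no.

Primer A (CTCAAAGGG) matches the top strand at positions 8–16 (3' end points downstream).
Primer B (TCGTAAGGCCACAGTTCCTTCC) also matches the top strand directly, at positions 34–55 — its reverse complement GGAAGGAACTGTGGCCTTACGA is not present.
Both primers anneal to the bottom strand with 3' ends pointing the same way, so neither can prime synthesis back toward the other.

No product — both primers anneal to the same strand and extend in the same direction.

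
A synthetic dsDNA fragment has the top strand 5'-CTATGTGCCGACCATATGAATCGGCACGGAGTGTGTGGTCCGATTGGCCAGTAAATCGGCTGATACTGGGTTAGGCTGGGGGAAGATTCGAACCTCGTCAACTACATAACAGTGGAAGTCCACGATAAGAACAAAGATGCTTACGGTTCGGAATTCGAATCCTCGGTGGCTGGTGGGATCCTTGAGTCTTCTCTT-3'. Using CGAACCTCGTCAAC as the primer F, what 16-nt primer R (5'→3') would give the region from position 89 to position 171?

The product's 3' end on the top strand is position 171.
The reverse primer anneals to the top strand over positions 156–171, i.e. to CGAATCCTCGGTGGCT.
Its sequence written 5'→3' is the reverse complement: AGCCACCGAGGATTCG.

5'-AGCCACCGAGGATTCG-3'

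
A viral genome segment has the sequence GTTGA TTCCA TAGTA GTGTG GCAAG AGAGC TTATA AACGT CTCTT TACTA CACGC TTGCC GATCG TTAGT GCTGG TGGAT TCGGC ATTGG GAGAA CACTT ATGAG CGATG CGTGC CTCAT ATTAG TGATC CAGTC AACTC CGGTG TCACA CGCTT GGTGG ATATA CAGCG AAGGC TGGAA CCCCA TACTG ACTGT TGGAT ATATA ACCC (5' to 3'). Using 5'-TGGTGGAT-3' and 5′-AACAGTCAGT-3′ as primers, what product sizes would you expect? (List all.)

124 bp, 42 bp

The forward primer TGGTGGAT matches the top strand at positions 73–80, 155–162.
The reverse primer's reverse complement is ACTGACTGTT, matching at positions 187–196.
Each forward site pairs with the reverse site to give a product ending at position 196: sizes 124, 42 bp.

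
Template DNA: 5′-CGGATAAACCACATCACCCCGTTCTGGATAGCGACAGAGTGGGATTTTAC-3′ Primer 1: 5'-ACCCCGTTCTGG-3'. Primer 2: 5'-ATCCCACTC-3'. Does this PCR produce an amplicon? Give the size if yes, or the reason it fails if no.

Yes — a 30 bp product.

Primer 1 (ACCCCGTTCTGG) matches the top strand at positions 16–27; it acts as a forward primer.
Primer 2's reverse complement is GAGTGGGAT, matching the top strand at positions 37–45; it acts as a reverse primer.
The 3' ends face each other across positions 16–45, giving a 30 bp product.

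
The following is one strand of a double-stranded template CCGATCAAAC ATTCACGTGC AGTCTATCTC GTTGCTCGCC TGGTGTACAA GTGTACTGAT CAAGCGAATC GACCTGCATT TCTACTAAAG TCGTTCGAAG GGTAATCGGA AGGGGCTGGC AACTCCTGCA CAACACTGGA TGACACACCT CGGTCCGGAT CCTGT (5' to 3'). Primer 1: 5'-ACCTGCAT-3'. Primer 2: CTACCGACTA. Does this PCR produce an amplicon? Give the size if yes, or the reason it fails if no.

No product — primer 2 has no binding site in the template.

Primer 2 (CTACCGACTA) does not match the top strand, and its reverse complement TAGTCGGTAG does not match either.
With no annealing site for primer 2, no amplification occurs.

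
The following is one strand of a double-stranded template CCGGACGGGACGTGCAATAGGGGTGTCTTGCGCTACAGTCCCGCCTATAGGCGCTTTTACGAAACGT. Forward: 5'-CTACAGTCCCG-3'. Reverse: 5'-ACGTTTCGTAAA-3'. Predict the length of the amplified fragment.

35 bp

Forward primer CTACAGTCCCG is found on the top strand at positions 33–43.
Taking the reverse complement of ACGTTTCGTAAA gives TTTACGAAACGT, found at positions 56–67 on the template; the primer anneals here to the top strand with its 3' end pointing upstream.
The product runs from position 33 to position 67, so its length is 67 − 33 + 1 = 35 bp.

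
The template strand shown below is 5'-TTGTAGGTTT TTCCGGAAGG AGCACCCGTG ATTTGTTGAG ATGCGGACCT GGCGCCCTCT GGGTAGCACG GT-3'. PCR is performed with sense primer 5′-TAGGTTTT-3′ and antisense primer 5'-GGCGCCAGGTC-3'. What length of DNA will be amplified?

The forward primer matches the template at positions 4–11.
Reverse complement of the reverse primer: GACCTGGCGCC. This occurs on the top strand at positions 46–56.
The product runs from position 4 to position 56, so its length is 56 − 4 + 1 = 53 bp.

53 bp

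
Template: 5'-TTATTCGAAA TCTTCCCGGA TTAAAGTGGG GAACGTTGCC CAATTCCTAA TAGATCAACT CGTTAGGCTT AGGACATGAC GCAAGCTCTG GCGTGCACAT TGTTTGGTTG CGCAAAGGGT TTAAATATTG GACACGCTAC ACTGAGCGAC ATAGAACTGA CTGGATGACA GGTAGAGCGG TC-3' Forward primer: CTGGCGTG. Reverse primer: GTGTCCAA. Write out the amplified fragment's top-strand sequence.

Forward primer CTGGCGTG is found on the top strand at positions 88–95.
Reverse complement of the reverse primer: TTGGACAC. This occurs on the top strand at positions 128–135.
The product is the template from position 88 through 135 (48 bp).

5'-CTGGCGTGCACATTGTTTGGTTGCGCAAAGGGTTTAAATATTGGACAC-3'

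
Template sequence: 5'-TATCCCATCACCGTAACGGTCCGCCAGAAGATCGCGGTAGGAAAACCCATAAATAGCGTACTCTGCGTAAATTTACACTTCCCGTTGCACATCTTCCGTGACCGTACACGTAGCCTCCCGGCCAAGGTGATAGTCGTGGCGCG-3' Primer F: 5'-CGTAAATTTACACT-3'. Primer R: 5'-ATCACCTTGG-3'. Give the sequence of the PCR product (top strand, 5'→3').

5'-CGTAAATTTACACTTCCCGTTGCACATCTTCCGTGACCGTACACGTAGCCTCCCGGCCAAGGTGAT-3'

Forward primer CGTAAATTTACACT is found on the top strand at positions 66–79.
Reverse complement of the reverse primer: CCAAGGTGAT. This occurs on the top strand at positions 122–131.
The product is the template from position 66 through 131 (66 bp).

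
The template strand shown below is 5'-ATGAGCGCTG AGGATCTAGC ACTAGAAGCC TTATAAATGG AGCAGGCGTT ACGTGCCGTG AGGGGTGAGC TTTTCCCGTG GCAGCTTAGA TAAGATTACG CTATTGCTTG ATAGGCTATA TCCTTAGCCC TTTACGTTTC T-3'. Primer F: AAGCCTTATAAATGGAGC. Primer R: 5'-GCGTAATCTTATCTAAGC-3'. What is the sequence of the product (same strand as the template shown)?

5'-AAGCCTTATAAATGGAGCAGGCGTTACGTGCCGTGAGGGGTGAGCTTTTCCCGTGGCAGCTTAGATAAGATTACGC-3'

The forward primer matches the template at positions 26–43.
Taking the reverse complement of GCGTAATCTTATCTAAGC gives GCTTAGATAAGATTACGC, found at positions 84–101 on the template; the primer anneals here to the top strand with its 3' end pointing upstream.
The product is the template from position 26 through 101 (76 bp).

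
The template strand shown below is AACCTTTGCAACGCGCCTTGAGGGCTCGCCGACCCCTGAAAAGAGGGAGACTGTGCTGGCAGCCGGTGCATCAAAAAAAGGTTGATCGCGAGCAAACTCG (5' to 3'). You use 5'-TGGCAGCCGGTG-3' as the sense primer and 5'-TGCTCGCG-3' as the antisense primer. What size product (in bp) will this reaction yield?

The forward primer matches the template at positions 57–68.
Taking the reverse complement of TGCTCGCG gives CGCGAGCA, found at positions 87–94 on the template; the primer anneals here to the top strand with its 3' end pointing upstream.
Amplicon spans positions 57–94: 38 bp.

38 bp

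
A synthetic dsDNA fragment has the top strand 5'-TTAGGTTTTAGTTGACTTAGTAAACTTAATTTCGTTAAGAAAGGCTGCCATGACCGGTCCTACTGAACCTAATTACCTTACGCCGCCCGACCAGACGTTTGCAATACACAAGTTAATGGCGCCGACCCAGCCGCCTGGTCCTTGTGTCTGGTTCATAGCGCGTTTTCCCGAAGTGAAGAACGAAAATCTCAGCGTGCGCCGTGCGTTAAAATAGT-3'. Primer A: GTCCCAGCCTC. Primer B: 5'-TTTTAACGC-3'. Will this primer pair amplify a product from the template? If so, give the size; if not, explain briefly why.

Primer A (GTCCCAGCCTC) does not match the top strand, and its reverse complement GAGGCTGGGAC does not match either.
With no annealing site for primer A, no amplification occurs.

No product — primer A has no binding site in the template.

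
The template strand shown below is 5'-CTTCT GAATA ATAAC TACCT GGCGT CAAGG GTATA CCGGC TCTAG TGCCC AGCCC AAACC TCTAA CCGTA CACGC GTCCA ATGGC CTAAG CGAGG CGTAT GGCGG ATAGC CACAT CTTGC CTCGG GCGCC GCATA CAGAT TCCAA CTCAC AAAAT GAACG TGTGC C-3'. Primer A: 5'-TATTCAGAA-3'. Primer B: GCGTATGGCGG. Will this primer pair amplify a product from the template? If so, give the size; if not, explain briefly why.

Primer A (TATTCAGAA) has reverse complement TTCTGAATA, which matches the top strand at positions 2–10; primer A anneals to the top strand there with its 3' end pointing upstream toward position 2.
Primer B (GCGTATGGCGG) matches the top strand directly at positions 95–105; it anneals to the bottom strand with its 3' end pointing downstream toward position 105.
The 3' ends diverge (primer A extends toward position 1, primer B toward position 166), so the primers never converge on a shared product.

No product — the primers' 3' ends point away from each other.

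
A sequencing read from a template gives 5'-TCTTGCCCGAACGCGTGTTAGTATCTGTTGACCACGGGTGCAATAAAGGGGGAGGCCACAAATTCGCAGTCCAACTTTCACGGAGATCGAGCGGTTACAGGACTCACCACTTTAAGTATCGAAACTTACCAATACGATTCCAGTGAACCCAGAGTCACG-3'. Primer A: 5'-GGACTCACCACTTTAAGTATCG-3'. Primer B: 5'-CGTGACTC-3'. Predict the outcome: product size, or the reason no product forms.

Primer A (GGACTCACCACTTTAAGTATCG) matches the top strand at positions 100–121; it acts as a forward primer.
Primer B's reverse complement is GAGTCACG, matching the top strand at positions 152–159; it acts as a reverse primer.
The 3' ends face each other across positions 100–159, giving a 60 bp product.

Yes — a 60 bp product.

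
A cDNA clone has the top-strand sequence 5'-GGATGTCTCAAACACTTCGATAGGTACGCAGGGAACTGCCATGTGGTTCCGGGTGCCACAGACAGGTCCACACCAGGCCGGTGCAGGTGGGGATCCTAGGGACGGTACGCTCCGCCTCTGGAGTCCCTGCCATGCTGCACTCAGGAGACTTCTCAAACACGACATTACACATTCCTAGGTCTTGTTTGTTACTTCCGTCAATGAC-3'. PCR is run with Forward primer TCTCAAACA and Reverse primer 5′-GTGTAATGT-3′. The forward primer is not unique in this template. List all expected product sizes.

165 bp, 20 bp

The forward primer TCTCAAACA matches the top strand at positions 6–14, 151–159.
The reverse primer's reverse complement is ACATTACAC, matching at positions 162–170.
Each forward site pairs with the reverse site to give a product ending at position 170: sizes 165, 20 bp.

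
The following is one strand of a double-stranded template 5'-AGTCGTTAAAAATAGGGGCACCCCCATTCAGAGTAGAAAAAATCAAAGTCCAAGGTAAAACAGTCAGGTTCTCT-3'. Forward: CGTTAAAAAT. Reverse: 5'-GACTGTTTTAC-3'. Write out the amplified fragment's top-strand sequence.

Scanning the template, CGTTAAAAAT occurs at positions 4–13; this primer anneals to the bottom strand there with its 3' end pointing downstream.
Taking the reverse complement of GACTGTTTTAC gives GTAAAACAGTC, found at positions 55–65 on the template; the primer anneals here to the top strand with its 3' end pointing upstream.
The product is the template from position 4 through 65 (62 bp).

5'-CGTTAAAAATAGGGGCACCCCCATTCAGAGTAGAAAAAATCAAAGTCCAAGGTAAAACAGTC-3'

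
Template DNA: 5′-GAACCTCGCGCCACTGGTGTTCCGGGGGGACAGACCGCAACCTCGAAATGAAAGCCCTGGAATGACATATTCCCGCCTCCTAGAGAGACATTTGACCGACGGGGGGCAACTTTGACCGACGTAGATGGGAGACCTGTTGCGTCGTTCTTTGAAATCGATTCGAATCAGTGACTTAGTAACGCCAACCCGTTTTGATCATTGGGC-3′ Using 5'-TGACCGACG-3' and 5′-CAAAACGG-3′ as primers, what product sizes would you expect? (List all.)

The forward primer TGACCGACG matches the top strand at positions 93–101, 113–121.
The reverse primer's reverse complement is CCGTTTTG, matching at positions 187–194.
Each forward site pairs with the reverse site to give a product ending at position 194: sizes 102, 82 bp.

102 bp, 82 bp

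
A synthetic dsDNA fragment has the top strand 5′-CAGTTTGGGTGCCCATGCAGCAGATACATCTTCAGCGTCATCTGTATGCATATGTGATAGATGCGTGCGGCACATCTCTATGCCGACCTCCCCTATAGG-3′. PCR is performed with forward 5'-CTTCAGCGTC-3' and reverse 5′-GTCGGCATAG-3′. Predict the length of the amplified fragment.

58 bp

The forward primer matches the template at positions 30–39.
The reverse primer's reverse complement is CTATGCCGAC, which matches the template at positions 78–87.
The product runs from position 30 to position 87, so its length is 87 − 30 + 1 = 58 bp.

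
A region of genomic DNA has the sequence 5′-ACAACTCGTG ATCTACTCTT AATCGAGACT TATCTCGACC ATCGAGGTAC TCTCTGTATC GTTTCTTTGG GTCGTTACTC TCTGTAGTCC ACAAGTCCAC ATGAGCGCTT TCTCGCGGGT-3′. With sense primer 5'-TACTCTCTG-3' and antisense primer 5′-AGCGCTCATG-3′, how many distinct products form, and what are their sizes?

The forward primer TACTCTCTG matches the top strand at positions 48–56, 76–84.
The reverse primer's reverse complement is CATGAGCGCT, matching at positions 100–109.
Each forward site pairs with the reverse site to give a product ending at position 109: sizes 62, 34 bp.

Two products: 62 bp, 34 bp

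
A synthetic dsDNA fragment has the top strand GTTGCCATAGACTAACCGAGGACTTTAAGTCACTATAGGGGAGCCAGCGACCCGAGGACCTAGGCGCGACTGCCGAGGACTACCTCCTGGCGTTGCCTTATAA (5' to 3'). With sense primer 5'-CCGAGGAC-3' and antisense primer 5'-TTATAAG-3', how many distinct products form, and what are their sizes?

Three products: 88 bp, 52 bp, 31 bp

The forward primer CCGAGGAC matches the top strand at positions 16–23, 52–59, 73–80.
The reverse primer's reverse complement is CTTATAA, matching at positions 97–103.
Each forward site pairs with the reverse site to give a product ending at position 103: sizes 88, 52, 31 bp.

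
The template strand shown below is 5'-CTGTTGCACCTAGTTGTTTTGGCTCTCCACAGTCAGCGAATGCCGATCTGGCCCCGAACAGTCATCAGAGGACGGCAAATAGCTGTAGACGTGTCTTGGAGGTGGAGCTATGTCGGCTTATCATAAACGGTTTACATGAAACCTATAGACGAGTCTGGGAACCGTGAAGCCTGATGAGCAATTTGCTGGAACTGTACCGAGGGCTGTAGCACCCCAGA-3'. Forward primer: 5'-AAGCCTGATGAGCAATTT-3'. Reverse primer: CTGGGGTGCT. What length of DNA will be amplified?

51 bp

The forward primer matches the template at positions 167–184.
Reverse complement of the reverse primer: AGCACCCCAG. This occurs on the top strand at positions 208–217.
The product runs from position 167 to position 217, so its length is 217 − 167 + 1 = 51 bp.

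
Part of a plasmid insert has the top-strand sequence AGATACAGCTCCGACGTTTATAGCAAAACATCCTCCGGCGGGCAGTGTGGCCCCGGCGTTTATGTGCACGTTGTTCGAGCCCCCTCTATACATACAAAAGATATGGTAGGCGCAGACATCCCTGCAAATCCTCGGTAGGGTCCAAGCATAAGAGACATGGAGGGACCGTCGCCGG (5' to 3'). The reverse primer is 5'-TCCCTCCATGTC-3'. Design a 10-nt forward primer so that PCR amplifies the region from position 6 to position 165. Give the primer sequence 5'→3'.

5'-CAGCTCCGAC-3'

The reverse primer's reverse complement GACATGGAGGGA matches the template at positions 154–165; the product starts at position 6.
The forward primer is identical to the top strand over positions 6–15: CAGCTCCGAC.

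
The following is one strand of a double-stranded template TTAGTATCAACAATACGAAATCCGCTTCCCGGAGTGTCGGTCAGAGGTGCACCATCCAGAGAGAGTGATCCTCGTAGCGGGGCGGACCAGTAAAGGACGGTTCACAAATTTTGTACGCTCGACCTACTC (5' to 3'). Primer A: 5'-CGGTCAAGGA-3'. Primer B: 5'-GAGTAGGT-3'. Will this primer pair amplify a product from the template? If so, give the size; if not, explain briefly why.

Primer A (CGGTCAAGGA) does not match the top strand, and its reverse complement TCCTTGACCG does not match either.
With no annealing site for primer A, no amplification occurs.

No product — primer A has no binding site in the template.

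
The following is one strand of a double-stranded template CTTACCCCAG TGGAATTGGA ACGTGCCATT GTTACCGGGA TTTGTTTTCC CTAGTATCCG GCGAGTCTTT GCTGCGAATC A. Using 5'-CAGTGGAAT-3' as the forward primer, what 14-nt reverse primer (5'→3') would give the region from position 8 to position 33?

The product's 3' end on the top strand is position 33.
The reverse primer anneals to the top strand over positions 20–33, i.e. to AACGTGCCATTGTT.
Its sequence written 5'→3' is the reverse complement: AACAATGGCACGTT.

5'-AACAATGGCACGTT-3'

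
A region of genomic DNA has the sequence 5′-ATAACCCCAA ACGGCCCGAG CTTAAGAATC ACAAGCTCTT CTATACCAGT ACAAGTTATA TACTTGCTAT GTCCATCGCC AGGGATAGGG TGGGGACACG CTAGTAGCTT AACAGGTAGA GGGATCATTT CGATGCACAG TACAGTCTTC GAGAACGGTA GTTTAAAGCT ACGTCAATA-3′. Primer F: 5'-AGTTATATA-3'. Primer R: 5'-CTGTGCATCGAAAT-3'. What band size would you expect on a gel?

87 bp

Forward primer AGTTATATA is found on the top strand at positions 54–62.
Reverse complement of the reverse primer: ATTTCGATGCACAG. This occurs on the top strand at positions 127–140.
Amplicon spans positions 54–140: 87 bp.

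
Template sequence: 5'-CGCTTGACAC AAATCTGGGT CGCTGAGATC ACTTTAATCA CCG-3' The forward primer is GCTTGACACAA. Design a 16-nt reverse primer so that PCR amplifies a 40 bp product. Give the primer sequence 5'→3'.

5'-GTGATTAAAGTGATCT-3'

The forward primer binds at positions 2–12, so a 40 bp product ends at position 2 + 40 − 1 = 41.
The reverse primer anneals to the top strand over positions 26–41, i.e. to AGATCACTTTAATCAC.
Its sequence written 5'→3' is the reverse complement: GTGATTAAAGTGATCT.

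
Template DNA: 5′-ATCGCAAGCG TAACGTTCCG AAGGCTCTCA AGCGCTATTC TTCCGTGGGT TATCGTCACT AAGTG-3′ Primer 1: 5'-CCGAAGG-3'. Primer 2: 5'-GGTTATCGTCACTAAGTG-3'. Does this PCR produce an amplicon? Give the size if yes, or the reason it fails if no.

No product — both primers anneal to the same strand and extend in the same direction.

Primer 1 (CCGAAGG) matches the top strand at positions 18–24 (3' end points downstream).
Primer 2 (GGTTATCGTCACTAAGTG) also matches the top strand directly, at positions 48–65 — its reverse complement CACTTAGTGACGATAACC is not present.
Both primers anneal to the bottom strand with 3' ends pointing the same way, so neither can prime synthesis back toward the other.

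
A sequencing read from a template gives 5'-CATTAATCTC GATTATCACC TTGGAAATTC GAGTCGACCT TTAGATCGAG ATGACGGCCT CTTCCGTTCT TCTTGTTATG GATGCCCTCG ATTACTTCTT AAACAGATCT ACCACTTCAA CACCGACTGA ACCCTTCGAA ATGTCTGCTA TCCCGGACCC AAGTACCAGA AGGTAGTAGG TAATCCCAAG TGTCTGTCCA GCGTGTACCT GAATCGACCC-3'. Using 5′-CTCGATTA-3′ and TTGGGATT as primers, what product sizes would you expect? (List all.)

The forward primer CTCGATTA matches the top strand at positions 8–15, 87–94.
The reverse primer's reverse complement is AATCCCAA, matching at positions 182–189.
Each forward site pairs with the reverse site to give a product ending at position 189: sizes 182, 103 bp.

182 bp, 103 bp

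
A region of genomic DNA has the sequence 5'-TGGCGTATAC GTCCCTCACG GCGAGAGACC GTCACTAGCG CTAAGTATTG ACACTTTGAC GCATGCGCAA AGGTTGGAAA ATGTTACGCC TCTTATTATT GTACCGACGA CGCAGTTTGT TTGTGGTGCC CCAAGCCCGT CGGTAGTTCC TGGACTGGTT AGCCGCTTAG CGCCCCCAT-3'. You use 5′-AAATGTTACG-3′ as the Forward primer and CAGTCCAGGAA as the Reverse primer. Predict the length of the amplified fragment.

79 bp

Scanning the template, AAATGTTACG occurs at positions 79–88; this primer anneals to the bottom strand there with its 3' end pointing downstream.
The reverse primer's reverse complement is TTCCTGGACTG, which matches the template at positions 147–157.
Amplicon spans positions 79–157: 79 bp.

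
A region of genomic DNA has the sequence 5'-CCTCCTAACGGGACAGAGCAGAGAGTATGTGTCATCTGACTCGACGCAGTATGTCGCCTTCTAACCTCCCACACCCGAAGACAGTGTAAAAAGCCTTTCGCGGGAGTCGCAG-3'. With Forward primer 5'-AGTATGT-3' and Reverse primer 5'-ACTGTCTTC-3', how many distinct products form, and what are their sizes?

Two products: 62 bp, 38 bp

The forward primer AGTATGT matches the top strand at positions 24–30, 48–54.
The reverse primer's reverse complement is GAAGACAGT, matching at positions 77–85.
Each forward site pairs with the reverse site to give a product ending at position 85: sizes 62, 38 bp.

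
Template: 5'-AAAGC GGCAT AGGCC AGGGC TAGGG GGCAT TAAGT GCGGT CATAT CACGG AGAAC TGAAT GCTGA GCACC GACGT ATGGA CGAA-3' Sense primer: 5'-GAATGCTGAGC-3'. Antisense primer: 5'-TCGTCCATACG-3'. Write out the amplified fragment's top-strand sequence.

5'-GAATGCTGAGCACCGACGTATGGACGA-3'

The forward primer matches the template at positions 57–67.
Taking the reverse complement of TCGTCCATACG gives CGTATGGACGA, found at positions 73–83 on the template; the primer anneals here to the top strand with its 3' end pointing upstream.
The product is the template from position 57 through 83 (27 bp).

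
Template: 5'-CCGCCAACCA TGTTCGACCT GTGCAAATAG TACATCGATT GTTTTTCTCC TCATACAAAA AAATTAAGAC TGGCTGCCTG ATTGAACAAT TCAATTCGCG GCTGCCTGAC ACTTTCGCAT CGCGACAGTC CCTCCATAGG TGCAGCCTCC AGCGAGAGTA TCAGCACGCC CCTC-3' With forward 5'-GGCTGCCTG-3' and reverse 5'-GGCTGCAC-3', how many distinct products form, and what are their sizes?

Two products: 76 bp, 48 bp

The forward primer GGCTGCCTG matches the top strand at positions 72–80, 100–108.
The reverse primer's reverse complement is GTGCAGCC, matching at positions 140–147.
Each forward site pairs with the reverse site to give a product ending at position 147: sizes 76, 48 bp.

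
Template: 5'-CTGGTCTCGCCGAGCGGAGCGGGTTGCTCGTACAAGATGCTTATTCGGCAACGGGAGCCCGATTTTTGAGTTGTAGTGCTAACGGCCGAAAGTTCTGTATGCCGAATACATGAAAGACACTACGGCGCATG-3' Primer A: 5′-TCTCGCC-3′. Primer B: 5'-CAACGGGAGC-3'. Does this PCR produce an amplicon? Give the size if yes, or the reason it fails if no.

No product — both primers anneal to the same strand and extend in the same direction.

Primer A (TCTCGCC) matches the top strand at positions 5–11 (3' end points downstream).
Primer B (CAACGGGAGC) also matches the top strand directly, at positions 49–58 — its reverse complement GCTCCCGTTG is not present.
Both primers anneal to the bottom strand with 3' ends pointing the same way, so neither can prime synthesis back toward the other.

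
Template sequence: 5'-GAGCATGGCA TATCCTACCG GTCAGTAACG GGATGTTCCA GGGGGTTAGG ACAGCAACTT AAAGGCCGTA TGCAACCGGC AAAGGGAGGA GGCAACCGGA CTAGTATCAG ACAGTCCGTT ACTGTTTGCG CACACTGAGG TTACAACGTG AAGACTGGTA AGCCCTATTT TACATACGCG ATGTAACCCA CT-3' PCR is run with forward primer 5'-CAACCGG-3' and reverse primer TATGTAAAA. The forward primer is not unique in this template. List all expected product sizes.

The forward primer CAACCGG matches the top strand at positions 73–79, 93–99.
The reverse primer's reverse complement is TTTTACATA, matching at positions 168–176.
Each forward site pairs with the reverse site to give a product ending at position 176: sizes 104, 84 bp.

104 bp, 84 bp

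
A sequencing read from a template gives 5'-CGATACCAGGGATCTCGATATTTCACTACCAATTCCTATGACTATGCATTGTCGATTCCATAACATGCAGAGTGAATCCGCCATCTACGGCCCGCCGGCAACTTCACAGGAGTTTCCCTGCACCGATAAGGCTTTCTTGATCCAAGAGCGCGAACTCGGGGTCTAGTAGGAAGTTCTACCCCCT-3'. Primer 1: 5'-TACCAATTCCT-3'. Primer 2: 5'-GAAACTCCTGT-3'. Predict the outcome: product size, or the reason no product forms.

Yes — a 90 bp product.

Primer 1 (TACCAATTCCT) matches the top strand at positions 27–37; it acts as a forward primer.
Primer 2's reverse complement is ACAGGAGTTTC, matching the top strand at positions 106–116; it acts as a reverse primer.
The 3' ends face each other across positions 27–116, giving a 90 bp product.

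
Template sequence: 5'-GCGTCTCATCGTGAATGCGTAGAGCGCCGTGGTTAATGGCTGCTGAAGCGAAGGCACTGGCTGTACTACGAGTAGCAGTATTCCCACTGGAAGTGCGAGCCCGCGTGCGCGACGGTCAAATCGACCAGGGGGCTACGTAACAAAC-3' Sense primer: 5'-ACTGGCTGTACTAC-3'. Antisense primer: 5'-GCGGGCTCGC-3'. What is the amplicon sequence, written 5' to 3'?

5'-ACTGGCTGTACTACGAGTAGCAGTATTCCCACTGGAAGTGCGAGCCCGC-3'

Scanning the template, ACTGGCTGTACTAC occurs at positions 56–69; this primer anneals to the bottom strand there with its 3' end pointing downstream.
Taking the reverse complement of GCGGGCTCGC gives GCGAGCCCGC, found at positions 95–104 on the template; the primer anneals here to the top strand with its 3' end pointing upstream.
The product is the template from position 56 through 104 (49 bp).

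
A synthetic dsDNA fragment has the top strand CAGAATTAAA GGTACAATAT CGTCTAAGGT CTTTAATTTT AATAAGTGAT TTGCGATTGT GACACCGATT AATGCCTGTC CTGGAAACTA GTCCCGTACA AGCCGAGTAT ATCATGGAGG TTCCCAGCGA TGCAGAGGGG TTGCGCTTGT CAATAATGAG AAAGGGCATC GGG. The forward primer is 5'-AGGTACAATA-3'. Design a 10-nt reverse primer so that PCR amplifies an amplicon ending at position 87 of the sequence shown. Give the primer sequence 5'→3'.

The forward primer binds at positions 10–19; the product's 3' end on the top strand is position 87.
The reverse primer anneals to the top strand over positions 78–87, i.e. to GTCCTGGAAA.
Its sequence written 5'→3' is the reverse complement: TTTCCAGGAC.

5'-TTTCCAGGAC-3'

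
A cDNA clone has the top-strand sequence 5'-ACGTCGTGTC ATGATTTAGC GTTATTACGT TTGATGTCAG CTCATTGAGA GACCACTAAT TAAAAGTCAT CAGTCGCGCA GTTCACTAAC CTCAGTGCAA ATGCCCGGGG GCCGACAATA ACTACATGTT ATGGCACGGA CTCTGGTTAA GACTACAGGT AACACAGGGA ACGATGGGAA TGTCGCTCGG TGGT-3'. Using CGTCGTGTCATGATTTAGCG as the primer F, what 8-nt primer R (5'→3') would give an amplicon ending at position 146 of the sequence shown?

5'-CCAGAGTC-3'

The forward primer binds at positions 2–21; the product's 3' end on the top strand is position 146.
The reverse primer anneals to the top strand over positions 139–146, i.e. to GACTCTGG.
Its sequence written 5'→3' is the reverse complement: CCAGAGTC.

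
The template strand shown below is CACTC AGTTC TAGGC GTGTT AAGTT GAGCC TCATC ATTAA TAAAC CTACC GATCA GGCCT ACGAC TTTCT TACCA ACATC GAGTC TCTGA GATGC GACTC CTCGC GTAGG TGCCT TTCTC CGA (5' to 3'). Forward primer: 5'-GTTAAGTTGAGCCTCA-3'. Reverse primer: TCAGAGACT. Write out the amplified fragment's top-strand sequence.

5'-GTTAAGTTGAGCCTCATCATTAATAAACCTACCGATCAGGCCTACGACTTTCTTACCAACATCGAGTCTCTGA-3'

Forward primer GTTAAGTTGAGCCTCA is found on the top strand at positions 18–33.
Taking the reverse complement of TCAGAGACT gives AGTCTCTGA, found at positions 82–90 on the template; the primer anneals here to the top strand with its 3' end pointing upstream.
The product is the template from position 18 through 90 (73 bp).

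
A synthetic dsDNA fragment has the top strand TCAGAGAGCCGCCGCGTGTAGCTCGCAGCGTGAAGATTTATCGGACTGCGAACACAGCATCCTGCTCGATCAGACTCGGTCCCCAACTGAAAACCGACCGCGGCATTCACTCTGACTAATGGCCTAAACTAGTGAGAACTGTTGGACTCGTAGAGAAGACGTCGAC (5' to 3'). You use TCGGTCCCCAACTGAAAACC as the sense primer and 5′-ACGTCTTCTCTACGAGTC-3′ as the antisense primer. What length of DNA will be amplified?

87 bp

Scanning the template, TCGGTCCCCAACTGAAAACC occurs at positions 76–95; this primer anneals to the bottom strand there with its 3' end pointing downstream.
Taking the reverse complement of ACGTCTTCTCTACGAGTC gives GACTCGTAGAGAAGACGT, found at positions 145–162 on the template; the primer anneals here to the top strand with its 3' end pointing upstream.
Product length = (reverse-primer end) − (forward-primer start) + 1 = 162 − 76 + 1 = 87 bp.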